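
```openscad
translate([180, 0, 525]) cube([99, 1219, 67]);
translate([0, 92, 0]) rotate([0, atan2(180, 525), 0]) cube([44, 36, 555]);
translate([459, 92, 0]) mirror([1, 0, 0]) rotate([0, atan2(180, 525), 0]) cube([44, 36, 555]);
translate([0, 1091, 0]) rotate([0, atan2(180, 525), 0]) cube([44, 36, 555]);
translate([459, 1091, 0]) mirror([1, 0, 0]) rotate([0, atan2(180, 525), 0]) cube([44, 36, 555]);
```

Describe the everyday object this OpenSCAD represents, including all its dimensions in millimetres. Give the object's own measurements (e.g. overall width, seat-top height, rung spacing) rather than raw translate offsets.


A sawhorse. A 99×1219×67 mm beam (x, y, z) sits on two A-frame leg pairs. Each pair is two raked legs of 44×36 mm section (36 mm along y) splaying symmetrically in x. Each leg rises 525 mm vertically over 180 mm of horizontal reach and is 555 mm long along its own axis. Every leg's outer bottom edge rests on the floor and its outer top edge meets a bottom edge of the beam — the left legs (tilting toward +x) meet the beam's −x bottom edge, the right legs (their mirror images, tilting toward −x) meet its +x bottom edge — so the leg tops tuck under the beam, the beam's underside is 525 mm above the floor, and the feet are 459 mm apart outside-to-outside with the beam centred between them. The two leg pairs are set in 92 mm from either end of the beam.


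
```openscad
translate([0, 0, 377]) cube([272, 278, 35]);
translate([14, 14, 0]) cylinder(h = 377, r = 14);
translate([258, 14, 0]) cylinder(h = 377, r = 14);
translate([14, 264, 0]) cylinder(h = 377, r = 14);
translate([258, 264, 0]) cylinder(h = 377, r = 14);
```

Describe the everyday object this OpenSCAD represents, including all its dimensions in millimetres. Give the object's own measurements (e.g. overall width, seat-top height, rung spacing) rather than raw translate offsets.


A four-legged stool. The seat is a 272×278×35 mm slab whose top surface is at z = 412 mm; four round legs, each 28 mm in diameter, run from the floor (z = 0) to the underside of the seat, each leg's axis is inset half a diameter from the nearest pair of seat edges (so the leg's bounding box is flush with the corner).


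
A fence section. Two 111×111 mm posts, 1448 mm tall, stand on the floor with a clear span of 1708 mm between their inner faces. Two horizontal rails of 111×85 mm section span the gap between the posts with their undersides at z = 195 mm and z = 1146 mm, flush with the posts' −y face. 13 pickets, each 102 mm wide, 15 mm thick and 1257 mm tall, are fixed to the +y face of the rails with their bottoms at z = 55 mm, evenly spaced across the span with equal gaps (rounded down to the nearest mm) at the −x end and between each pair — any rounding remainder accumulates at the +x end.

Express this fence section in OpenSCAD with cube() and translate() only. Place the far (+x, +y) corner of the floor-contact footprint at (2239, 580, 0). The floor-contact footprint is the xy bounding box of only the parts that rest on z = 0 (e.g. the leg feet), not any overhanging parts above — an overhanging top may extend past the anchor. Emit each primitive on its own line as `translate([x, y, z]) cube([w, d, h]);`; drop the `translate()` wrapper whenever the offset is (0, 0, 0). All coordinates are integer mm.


translate([309, 469, 0]) cube([111, 111, 1448]);
translate([2128, 469, 0]) cube([111, 111, 1448]);
translate([420, 469, 195]) cube([1708, 111, 85]);
translate([420, 469, 1146]) cube([1708, 111, 85]);
translate([447, 580, 55]) cube([102, 15, 1257]);
translate([576, 580, 55]) cube([102, 15, 1257]);
translate([705, 580, 55]) cube([102, 15, 1257]);
translate([834, 580, 55]) cube([102, 15, 1257]);
translate([963, 580, 55]) cube([102, 15, 1257]);
translate([1092, 580, 55]) cube([102, 15, 1257]);
translate([1221, 580, 55]) cube([102, 15, 1257]);
translate([1350, 580, 55]) cube([102, 15, 1257]);
translate([1479, 580, 55]) cube([102, 15, 1257]);
translate([1608, 580, 55]) cube([102, 15, 1257]);
translate([1737, 580, 55]) cube([102, 15, 1257]);
translate([1866, 580, 55]) cube([102, 15, 1257]);
translate([1995, 580, 55]) cube([102, 15, 1257]);


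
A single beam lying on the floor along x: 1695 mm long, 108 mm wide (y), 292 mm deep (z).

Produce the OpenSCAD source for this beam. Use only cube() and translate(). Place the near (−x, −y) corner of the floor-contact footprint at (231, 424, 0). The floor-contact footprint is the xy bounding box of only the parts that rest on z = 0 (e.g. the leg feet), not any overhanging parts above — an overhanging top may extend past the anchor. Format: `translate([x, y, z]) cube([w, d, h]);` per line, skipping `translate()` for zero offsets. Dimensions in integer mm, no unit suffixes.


translate([231, 424, 0]) cube([1695, 108, 292]);


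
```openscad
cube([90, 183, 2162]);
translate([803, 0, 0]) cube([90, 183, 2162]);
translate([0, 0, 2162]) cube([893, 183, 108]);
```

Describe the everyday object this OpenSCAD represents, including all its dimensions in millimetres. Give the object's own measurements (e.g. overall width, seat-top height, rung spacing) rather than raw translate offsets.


A door frame. The clear opening is 713 mm wide and 2162 mm high. Two 90 mm wide jambs, 183 mm deep, stand either side of the opening from the floor to the top of the opening. A 108 mm thick head sits across the top of both jambs, spanning the full outside width of the frame.


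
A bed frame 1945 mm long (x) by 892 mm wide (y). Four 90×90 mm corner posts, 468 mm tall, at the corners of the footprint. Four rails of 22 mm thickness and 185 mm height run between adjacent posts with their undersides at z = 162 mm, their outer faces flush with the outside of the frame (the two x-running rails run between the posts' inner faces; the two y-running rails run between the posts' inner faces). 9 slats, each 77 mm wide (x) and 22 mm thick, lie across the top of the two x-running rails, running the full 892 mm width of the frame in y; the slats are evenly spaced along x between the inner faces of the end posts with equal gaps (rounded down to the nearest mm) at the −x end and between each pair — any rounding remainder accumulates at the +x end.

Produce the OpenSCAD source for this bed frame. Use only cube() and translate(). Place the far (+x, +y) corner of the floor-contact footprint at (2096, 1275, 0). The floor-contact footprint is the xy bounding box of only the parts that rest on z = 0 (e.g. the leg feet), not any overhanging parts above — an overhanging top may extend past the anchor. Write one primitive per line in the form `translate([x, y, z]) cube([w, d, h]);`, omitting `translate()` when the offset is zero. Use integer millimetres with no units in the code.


translate([151, 383, 0]) cube([90, 90, 468]);
translate([151, 1185, 0]) cube([90, 90, 468]);
translate([2006, 383, 0]) cube([90, 90, 468]);
translate([2006, 1185, 0]) cube([90, 90, 468]);
translate([241, 383, 162]) cube([1765, 22, 185]);
translate([241, 1253, 162]) cube([1765, 22, 185]);
translate([151, 473, 162]) cube([22, 712, 185]);
translate([2074, 473, 162]) cube([22, 712, 185]);
translate([348, 383, 347]) cube([77, 892, 22]);
translate([532, 383, 347]) cube([77, 892, 22]);
translate([716, 383, 347]) cube([77, 892, 22]);
translate([900, 383, 347]) cube([77, 892, 22]);
translate([1084, 383, 347]) cube([77, 892, 22]);
translate([1268, 383, 347]) cube([77, 892, 22]);
translate([1452, 383, 347]) cube([77, 892, 22]);
translate([1636, 383, 347]) cube([77, 892, 22]);
translate([1820, 383, 347]) cube([77, 892, 22]);


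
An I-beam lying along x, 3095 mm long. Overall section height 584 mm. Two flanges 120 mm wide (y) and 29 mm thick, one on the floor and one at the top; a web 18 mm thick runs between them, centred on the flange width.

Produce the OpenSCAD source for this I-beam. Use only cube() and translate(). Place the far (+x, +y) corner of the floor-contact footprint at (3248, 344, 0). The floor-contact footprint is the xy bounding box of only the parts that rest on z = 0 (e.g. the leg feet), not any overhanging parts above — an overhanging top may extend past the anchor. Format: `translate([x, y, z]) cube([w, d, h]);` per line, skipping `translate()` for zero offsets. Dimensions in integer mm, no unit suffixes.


translate([153, 224, 0]) cube([3095, 120, 29]);
translate([153, 275, 29]) cube([3095, 18, 526]);
translate([153, 224, 555]) cube([3095, 120, 29]);


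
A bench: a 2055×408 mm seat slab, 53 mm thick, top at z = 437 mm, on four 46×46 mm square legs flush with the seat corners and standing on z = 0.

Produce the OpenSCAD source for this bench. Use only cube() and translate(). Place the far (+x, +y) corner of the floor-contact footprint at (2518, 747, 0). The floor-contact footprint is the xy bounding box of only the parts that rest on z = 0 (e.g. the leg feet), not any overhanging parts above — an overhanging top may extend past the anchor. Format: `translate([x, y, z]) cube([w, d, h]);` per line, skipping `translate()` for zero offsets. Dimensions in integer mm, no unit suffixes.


translate([463, 339, 384]) cube([2055, 408, 53]);
translate([463, 339, 0]) cube([46, 46, 384]);
translate([463, 701, 0]) cube([46, 46, 384]);
translate([2472, 339, 0]) cube([46, 46, 384]);
translate([2472, 701, 0]) cube([46, 46, 384]);


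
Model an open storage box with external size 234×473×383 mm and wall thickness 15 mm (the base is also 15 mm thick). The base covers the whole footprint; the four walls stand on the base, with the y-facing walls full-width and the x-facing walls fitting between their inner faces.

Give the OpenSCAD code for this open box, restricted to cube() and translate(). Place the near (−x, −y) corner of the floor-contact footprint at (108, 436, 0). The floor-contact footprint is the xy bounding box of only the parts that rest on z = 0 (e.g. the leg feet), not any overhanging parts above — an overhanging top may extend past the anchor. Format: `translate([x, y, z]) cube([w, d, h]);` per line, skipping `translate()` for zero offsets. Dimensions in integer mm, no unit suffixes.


translate([108, 436, 0]) cube([234, 473, 15]);
translate([108, 436, 15]) cube([234, 15, 368]);
translate([108, 894, 15]) cube([234, 15, 368]);
translate([108, 451, 15]) cube([15, 443, 368]);
translate([327, 451, 15]) cube([15, 443, 368]);


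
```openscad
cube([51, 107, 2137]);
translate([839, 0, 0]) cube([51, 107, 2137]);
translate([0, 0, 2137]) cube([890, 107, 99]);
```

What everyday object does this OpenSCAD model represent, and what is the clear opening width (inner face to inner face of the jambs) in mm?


A door frame. The clear opening width is 788 mm.

Two 2137 mm tall posts with a header on top — a door frame. The left jamb is 51 mm wide at x = 0; the right jamb starts at x = 839. The clear opening is 839 − 51 = 788 mm.


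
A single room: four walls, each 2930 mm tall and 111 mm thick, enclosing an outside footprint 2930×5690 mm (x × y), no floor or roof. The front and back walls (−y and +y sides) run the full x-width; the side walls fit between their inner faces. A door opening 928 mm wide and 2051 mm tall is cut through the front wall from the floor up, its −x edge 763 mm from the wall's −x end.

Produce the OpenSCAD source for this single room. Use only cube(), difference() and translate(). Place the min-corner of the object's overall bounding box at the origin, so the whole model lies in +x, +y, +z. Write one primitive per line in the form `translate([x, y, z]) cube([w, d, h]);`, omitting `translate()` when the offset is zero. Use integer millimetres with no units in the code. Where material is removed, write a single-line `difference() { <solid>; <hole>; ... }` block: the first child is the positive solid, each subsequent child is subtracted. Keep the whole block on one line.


difference() { cube([2930, 111, 2930]); translate([763, 0, 0]) cube([928, 111, 2051]); }
translate([0, 5579, 0]) cube([2930, 111, 2930]);
translate([0, 111, 0]) cube([111, 5468, 2930]);
translate([2819, 111, 0]) cube([111, 5468, 2930]);


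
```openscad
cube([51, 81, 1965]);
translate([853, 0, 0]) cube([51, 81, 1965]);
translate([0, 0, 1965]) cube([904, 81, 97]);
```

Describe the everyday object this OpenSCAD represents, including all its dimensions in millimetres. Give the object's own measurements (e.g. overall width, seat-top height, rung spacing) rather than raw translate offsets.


A door frame. The clear opening is 802 mm wide and 1965 mm high. Two 51 mm wide jambs, 81 mm deep, stand either side of the opening from the floor to the top of the opening. A 97 mm thick head sits across the top of both jambs, spanning the full outside width of the frame.


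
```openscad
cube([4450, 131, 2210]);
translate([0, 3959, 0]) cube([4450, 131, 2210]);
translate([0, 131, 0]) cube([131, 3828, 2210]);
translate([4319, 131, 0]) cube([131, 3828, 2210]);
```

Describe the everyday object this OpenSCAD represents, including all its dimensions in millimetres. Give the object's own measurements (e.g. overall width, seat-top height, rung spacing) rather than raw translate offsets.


The wall frame of a small rectangular building: four walls, each 2210 mm tall and 131 mm thick, enclosing a footprint 4450 mm (x) by 4090 mm (y) outside-to-outside, with no floor or roof. The front and back walls (the −y and +y sides) span the full width; the two side walls fit between them.


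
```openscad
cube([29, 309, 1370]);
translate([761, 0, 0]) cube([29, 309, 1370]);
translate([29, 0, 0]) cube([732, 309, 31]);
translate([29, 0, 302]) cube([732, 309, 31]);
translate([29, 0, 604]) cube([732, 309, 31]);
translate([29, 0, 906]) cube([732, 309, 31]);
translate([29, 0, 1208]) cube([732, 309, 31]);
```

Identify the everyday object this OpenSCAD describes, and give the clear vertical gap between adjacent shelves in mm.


A bookshelf. The clear shelf gap is 271 mm.

Two tall side panels with 5 horizontal boards between them — a bookshelf. The first two shelf undersides are at z = 0 and z = 302; with shelf thickness 31, the clear gap is 302 − 0 − 31 = 271 mm.


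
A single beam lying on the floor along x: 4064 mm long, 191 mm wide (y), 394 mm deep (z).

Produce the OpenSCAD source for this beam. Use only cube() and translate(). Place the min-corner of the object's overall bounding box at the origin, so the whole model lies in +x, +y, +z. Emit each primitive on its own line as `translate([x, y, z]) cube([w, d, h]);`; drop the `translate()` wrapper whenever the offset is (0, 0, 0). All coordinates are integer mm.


cube([4064, 191, 394]);


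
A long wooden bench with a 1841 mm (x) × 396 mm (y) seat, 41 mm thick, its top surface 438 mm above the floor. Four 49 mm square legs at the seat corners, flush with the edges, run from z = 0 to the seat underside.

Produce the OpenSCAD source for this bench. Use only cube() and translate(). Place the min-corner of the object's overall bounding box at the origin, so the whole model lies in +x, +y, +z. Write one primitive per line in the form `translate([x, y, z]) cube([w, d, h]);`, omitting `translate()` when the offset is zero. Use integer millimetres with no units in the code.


translate([0, 0, 397]) cube([1841, 396, 41]);
cube([49, 49, 397]);
translate([0, 347, 0]) cube([49, 49, 397]);
translate([1792, 0, 0]) cube([49, 49, 397]);
translate([1792, 347, 0]) cube([49, 49, 397]);


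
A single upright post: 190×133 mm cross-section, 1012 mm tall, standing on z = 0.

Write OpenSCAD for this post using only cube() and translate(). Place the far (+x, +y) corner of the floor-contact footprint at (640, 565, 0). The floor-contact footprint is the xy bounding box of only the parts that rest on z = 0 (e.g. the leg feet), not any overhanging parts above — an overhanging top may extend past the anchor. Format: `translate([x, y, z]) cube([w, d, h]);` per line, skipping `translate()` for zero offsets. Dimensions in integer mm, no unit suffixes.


translate([450, 432, 0]) cube([190, 133, 1012]);


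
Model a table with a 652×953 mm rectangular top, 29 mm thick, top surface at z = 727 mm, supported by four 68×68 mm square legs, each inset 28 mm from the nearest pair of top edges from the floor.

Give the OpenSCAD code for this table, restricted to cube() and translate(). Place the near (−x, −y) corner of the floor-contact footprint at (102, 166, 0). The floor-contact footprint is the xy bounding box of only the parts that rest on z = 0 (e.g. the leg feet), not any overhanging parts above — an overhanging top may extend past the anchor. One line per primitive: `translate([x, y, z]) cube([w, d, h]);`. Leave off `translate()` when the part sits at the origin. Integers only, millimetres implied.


translate([74, 138, 698]) cube([652, 953, 29]);
translate([102, 166, 0]) cube([68, 68, 698]);
translate([630, 166, 0]) cube([68, 68, 698]);
translate([102, 995, 0]) cube([68, 68, 698]);
translate([630, 995, 0]) cube([68, 68, 698]);


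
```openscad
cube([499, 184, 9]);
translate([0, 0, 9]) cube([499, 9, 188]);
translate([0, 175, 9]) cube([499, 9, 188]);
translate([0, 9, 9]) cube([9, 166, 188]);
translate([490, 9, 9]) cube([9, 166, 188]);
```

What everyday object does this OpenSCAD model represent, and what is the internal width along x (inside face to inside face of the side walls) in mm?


An open box. The internal width is 481 mm.

A 499×184 base slab with four walls standing on it — an open box. The base is 499 mm wide and the walls are 9 mm thick, so the internal width is 499 − 2 × 9 = 481 mm.


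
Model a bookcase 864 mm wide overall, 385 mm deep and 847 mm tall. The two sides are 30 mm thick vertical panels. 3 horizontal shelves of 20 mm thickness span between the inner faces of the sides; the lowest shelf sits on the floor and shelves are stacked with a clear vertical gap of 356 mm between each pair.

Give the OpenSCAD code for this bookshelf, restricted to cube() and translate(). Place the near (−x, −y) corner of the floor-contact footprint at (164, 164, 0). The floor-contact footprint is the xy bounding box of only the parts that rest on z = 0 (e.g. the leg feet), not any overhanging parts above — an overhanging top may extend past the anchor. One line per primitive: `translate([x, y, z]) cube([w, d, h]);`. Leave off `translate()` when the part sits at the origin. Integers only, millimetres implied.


translate([164, 164, 0]) cube([30, 385, 847]);
translate([998, 164, 0]) cube([30, 385, 847]);
translate([194, 164, 0]) cube([804, 385, 20]);
translate([194, 164, 376]) cube([804, 385, 20]);
translate([194, 164, 752]) cube([804, 385, 20]);


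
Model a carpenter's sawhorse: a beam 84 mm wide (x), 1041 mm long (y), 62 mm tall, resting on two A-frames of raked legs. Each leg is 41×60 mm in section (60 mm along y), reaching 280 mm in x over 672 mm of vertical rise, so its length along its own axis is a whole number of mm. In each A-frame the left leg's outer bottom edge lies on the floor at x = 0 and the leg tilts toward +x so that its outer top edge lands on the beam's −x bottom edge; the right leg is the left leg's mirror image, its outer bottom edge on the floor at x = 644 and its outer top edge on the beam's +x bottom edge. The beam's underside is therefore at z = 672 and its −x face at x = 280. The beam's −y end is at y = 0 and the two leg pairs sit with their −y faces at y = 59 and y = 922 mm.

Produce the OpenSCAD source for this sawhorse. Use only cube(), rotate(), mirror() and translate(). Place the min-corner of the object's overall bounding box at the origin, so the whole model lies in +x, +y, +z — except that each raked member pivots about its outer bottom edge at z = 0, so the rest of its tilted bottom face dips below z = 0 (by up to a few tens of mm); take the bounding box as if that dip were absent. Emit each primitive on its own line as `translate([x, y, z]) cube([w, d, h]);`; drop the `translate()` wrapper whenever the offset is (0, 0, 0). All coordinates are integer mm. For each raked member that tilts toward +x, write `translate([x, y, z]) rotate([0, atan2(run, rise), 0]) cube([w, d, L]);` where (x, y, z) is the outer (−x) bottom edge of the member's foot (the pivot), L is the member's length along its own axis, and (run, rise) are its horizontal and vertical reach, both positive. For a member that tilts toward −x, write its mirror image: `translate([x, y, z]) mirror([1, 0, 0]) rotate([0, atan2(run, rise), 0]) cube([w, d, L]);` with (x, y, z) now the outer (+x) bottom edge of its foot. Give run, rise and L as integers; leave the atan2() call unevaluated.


translate([280, 0, 672]) cube([84, 1041, 62]);
translate([0, 59, 0]) rotate([0, atan2(280, 672), 0]) cube([41, 60, 728]);
translate([644, 59, 0]) mirror([1, 0, 0]) rotate([0, atan2(280, 672), 0]) cube([41, 60, 728]);
translate([0, 922, 0]) rotate([0, atan2(280, 672), 0]) cube([41, 60, 728]);
translate([644, 922, 0]) mirror([1, 0, 0]) rotate([0, atan2(280, 672), 0]) cube([41, 60, 728]);


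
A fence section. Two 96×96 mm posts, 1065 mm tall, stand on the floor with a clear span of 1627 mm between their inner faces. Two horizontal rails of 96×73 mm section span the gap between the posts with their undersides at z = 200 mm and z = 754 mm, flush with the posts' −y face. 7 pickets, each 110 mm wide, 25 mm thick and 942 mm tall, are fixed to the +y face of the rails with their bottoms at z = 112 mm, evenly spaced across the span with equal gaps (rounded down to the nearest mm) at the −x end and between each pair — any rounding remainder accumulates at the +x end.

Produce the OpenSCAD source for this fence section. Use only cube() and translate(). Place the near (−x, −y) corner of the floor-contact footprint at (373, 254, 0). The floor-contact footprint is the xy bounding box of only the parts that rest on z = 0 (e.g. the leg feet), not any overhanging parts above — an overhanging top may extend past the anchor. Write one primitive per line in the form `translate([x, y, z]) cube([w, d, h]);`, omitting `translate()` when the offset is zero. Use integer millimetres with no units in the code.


translate([373, 254, 0]) cube([96, 96, 1065]);
translate([2096, 254, 0]) cube([96, 96, 1065]);
translate([469, 254, 200]) cube([1627, 96, 73]);
translate([469, 254, 754]) cube([1627, 96, 73]);
translate([576, 350, 112]) cube([110, 25, 942]);
translate([793, 350, 112]) cube([110, 25, 942]);
translate([1010, 350, 112]) cube([110, 25, 942]);
translate([1227, 350, 112]) cube([110, 25, 942]);
translate([1444, 350, 112]) cube([110, 25, 942]);
translate([1661, 350, 112]) cube([110, 25, 942]);
translate([1878, 350, 112]) cube([110, 25, 942]);


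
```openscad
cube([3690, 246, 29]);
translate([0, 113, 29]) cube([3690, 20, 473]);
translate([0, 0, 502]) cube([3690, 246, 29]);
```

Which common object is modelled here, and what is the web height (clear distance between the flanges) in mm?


An I-beam. The web height is 473 mm.

Two wide flanges with a thin centred web — an I-beam. Overall 531 mm minus two 29 mm flanges gives a web of 531 − 2·29 = 473 mm.


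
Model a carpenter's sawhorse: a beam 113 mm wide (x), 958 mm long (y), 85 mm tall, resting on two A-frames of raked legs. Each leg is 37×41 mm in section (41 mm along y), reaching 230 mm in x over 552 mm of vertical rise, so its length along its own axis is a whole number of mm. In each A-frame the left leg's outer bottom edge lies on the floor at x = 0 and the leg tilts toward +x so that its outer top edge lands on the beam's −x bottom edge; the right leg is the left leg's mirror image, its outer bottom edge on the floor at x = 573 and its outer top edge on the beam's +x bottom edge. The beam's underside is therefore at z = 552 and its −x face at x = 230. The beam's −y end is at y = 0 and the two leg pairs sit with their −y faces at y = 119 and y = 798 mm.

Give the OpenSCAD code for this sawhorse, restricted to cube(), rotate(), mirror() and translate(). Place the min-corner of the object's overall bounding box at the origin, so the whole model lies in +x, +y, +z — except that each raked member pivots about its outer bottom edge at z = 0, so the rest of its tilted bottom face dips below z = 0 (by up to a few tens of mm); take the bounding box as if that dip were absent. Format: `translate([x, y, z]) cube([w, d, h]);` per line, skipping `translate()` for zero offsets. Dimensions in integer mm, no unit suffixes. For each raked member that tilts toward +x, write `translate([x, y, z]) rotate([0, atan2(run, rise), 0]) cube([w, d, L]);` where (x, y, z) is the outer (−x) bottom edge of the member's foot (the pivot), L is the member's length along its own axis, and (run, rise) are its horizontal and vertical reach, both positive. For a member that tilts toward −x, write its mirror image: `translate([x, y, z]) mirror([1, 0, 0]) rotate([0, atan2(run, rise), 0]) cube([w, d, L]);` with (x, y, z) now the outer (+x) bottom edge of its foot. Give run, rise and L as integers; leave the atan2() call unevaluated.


translate([230, 0, 552]) cube([113, 958, 85]);
translate([0, 119, 0]) rotate([0, atan2(230, 552), 0]) cube([37, 41, 598]);
translate([573, 119, 0]) mirror([1, 0, 0]) rotate([0, atan2(230, 552), 0]) cube([37, 41, 598]);
translate([0, 798, 0]) rotate([0, atan2(230, 552), 0]) cube([37, 41, 598]);
translate([573, 798, 0]) mirror([1, 0, 0]) rotate([0, atan2(230, 552), 0]) cube([37, 41, 598]);


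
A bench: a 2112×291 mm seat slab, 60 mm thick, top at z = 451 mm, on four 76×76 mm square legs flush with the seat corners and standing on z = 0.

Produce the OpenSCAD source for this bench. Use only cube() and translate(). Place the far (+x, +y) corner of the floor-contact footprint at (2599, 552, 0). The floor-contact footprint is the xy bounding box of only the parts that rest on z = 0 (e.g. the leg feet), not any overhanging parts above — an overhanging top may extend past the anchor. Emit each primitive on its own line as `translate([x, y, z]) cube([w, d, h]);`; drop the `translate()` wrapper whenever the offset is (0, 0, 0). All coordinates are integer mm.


translate([487, 261, 391]) cube([2112, 291, 60]);
translate([487, 261, 0]) cube([76, 76, 391]);
translate([487, 476, 0]) cube([76, 76, 391]);
translate([2523, 261, 0]) cube([76, 76, 391]);
translate([2523, 476, 0]) cube([76, 76, 391]);


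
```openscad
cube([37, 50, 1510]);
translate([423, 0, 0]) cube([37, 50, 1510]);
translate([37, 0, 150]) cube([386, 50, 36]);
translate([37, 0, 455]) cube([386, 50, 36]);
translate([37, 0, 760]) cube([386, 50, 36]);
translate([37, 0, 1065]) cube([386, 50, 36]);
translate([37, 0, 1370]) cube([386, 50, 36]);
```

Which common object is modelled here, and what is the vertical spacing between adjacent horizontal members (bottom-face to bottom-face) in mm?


A ladder. The rung spacing is 305 mm.

Two tall 37×50 posts with 5 short bars between them — a ladder. Adjacent rungs sit at z = 150 and z = 455, so the spacing is 455 − 150 = 305 mm.


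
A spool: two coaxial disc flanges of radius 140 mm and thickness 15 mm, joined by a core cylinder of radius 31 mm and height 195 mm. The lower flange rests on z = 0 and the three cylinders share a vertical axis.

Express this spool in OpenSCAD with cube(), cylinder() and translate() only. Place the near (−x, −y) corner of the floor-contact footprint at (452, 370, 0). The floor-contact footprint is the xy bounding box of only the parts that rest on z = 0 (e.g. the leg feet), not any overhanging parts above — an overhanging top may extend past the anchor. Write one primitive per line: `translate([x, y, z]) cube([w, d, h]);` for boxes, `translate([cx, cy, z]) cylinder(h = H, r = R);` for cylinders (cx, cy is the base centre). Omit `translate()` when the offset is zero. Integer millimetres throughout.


translate([592, 510, 0]) cylinder(h = 15, r = 140);
translate([592, 510, 15]) cylinder(h = 195, r = 31);
translate([592, 510, 210]) cylinder(h = 15, r = 140);


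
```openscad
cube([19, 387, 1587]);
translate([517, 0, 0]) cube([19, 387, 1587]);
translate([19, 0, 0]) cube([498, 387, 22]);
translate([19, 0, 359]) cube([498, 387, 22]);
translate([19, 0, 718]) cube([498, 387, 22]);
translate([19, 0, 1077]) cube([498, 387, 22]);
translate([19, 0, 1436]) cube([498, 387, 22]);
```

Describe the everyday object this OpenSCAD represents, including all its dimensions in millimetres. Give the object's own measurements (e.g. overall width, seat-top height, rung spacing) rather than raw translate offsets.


An open bookshelf. Two side panels, each 19 mm thick, 387 mm deep and 1587 mm tall, stand 536 mm apart (outside-to-outside). Between them sit 5 shelves, each 22 mm thick and 387 mm deep, spanning the full gap between the sides. The bottom shelf rests on the floor (its underside at z = 0) and the clear gap between one shelf's top and the next shelf's underside is 337 mm.


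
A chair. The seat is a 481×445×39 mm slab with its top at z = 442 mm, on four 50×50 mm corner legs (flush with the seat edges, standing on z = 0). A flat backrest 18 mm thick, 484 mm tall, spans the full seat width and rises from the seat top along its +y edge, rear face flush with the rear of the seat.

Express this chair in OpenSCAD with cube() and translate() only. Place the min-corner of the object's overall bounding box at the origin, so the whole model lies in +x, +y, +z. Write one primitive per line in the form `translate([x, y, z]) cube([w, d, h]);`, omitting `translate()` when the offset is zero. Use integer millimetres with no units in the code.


translate([0, 0, 403]) cube([481, 445, 39]);
cube([50, 50, 403]);
translate([431, 0, 0]) cube([50, 50, 403]);
translate([0, 395, 0]) cube([50, 50, 403]);
translate([431, 395, 0]) cube([50, 50, 403]);
translate([0, 427, 442]) cube([481, 18, 484]);


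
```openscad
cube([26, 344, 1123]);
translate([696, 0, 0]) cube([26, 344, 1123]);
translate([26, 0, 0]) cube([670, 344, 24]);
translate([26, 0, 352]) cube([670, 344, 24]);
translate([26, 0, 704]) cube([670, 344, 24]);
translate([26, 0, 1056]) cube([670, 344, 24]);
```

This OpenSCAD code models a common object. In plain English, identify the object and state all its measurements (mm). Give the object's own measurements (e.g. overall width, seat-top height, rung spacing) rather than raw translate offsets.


An open bookshelf. Two side panels, each 26 mm thick, 344 mm deep and 1123 mm tall, stand 722 mm apart (outside-to-outside). Between them sit 4 shelves, each 24 mm thick and 344 mm deep, spanning the full gap between the sides. The bottom shelf rests on the floor (its underside at z = 0) and the clear gap between one shelf's top and the next shelf's underside is 328 mm.


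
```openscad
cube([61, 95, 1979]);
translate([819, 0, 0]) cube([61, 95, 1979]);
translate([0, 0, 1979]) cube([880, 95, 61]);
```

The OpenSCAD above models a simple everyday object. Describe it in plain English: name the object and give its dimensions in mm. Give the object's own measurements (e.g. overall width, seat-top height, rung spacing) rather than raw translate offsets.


A door frame. The clear opening is 758 mm wide and 1979 mm high. Two 61 mm wide jambs, 95 mm deep, stand either side of the opening from the floor to the top of the opening. A 61 mm thick head sits across the top of both jambs, spanning the full outside width of the frame.


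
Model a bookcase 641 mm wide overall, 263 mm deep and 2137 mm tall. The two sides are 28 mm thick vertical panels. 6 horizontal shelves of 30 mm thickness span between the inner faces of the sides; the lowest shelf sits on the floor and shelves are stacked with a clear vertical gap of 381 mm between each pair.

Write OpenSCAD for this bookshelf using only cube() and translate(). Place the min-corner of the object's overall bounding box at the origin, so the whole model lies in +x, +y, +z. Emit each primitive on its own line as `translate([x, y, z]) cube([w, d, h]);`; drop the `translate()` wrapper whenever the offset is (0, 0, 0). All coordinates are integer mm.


cube([28, 263, 2137]);
translate([613, 0, 0]) cube([28, 263, 2137]);
translate([28, 0, 0]) cube([585, 263, 30]);
translate([28, 0, 411]) cube([585, 263, 30]);
translate([28, 0, 822]) cube([585, 263, 30]);
translate([28, 0, 1233]) cube([585, 263, 30]);
translate([28, 0, 1644]) cube([585, 263, 30]);
translate([28, 0, 2055]) cube([585, 263, 30]);


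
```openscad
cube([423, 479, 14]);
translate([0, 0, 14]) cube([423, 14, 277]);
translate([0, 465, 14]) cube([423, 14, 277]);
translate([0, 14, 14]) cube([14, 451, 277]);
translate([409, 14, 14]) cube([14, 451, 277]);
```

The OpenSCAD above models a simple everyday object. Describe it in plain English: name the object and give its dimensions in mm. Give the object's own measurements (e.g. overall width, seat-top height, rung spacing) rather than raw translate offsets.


An open-topped rectangular box: outside dimensions 423×479×291 mm, with a uniform wall and base thickness of 14 mm. The base is a full 423×479 slab on the floor; four walls sit on top of the base. The front and back walls (the −y and +y sides) span the full width; the two side walls fit between them.


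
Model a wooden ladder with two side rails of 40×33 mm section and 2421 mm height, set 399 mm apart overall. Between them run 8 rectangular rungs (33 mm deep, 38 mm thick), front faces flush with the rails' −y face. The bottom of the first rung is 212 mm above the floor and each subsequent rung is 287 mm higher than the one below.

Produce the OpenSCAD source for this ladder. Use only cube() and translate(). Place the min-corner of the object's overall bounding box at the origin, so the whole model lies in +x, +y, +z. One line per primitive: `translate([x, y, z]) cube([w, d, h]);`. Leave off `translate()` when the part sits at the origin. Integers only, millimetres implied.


cube([40, 33, 2421]);
translate([359, 0, 0]) cube([40, 33, 2421]);
translate([40, 0, 212]) cube([319, 33, 38]);
translate([40, 0, 499]) cube([319, 33, 38]);
translate([40, 0, 786]) cube([319, 33, 38]);
translate([40, 0, 1073]) cube([319, 33, 38]);
translate([40, 0, 1360]) cube([319, 33, 38]);
translate([40, 0, 1647]) cube([319, 33, 38]);
translate([40, 0, 1934]) cube([319, 33, 38]);
translate([40, 0, 2221]) cube([319, 33, 38]);


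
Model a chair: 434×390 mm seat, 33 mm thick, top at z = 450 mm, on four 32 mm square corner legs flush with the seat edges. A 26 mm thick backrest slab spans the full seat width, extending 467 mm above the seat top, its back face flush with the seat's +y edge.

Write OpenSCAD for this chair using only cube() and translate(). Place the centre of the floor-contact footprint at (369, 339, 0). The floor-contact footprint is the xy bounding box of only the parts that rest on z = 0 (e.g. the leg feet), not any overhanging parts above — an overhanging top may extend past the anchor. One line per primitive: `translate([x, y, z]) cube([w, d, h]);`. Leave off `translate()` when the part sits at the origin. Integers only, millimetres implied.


translate([152, 144, 417]) cube([434, 390, 33]);
translate([152, 144, 0]) cube([32, 32, 417]);
translate([554, 144, 0]) cube([32, 32, 417]);
translate([152, 502, 0]) cube([32, 32, 417]);
translate([554, 502, 0]) cube([32, 32, 417]);
translate([152, 508, 450]) cube([434, 26, 467]);


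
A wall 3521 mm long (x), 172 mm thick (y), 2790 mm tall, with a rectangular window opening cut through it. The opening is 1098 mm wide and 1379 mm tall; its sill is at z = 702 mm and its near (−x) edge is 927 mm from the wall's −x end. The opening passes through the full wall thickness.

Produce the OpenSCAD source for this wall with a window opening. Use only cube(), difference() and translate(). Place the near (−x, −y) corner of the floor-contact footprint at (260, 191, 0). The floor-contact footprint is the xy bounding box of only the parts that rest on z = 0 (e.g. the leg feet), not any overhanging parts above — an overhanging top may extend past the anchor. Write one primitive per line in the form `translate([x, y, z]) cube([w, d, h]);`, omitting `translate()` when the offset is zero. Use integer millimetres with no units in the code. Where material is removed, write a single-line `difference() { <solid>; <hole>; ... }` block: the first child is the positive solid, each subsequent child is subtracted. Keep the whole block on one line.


difference() { translate([260, 191, 0]) cube([3521, 172, 2790]); translate([1187, 191, 702]) cube([1098, 172, 1379]); }


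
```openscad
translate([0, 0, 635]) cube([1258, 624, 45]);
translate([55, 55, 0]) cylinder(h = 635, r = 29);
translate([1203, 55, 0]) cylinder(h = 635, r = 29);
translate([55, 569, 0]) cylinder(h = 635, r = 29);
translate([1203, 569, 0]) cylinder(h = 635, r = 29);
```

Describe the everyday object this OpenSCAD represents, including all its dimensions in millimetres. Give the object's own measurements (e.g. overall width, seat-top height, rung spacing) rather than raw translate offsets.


A table: top 1258 mm (x) × 624 mm (y), 45 mm thick, upper face at z = 680 mm, on four round legs of 58 mm diameter, each leg's bounding box inset 26 mm from the nearest pair of top edges from z = 0 to the bottom of the top.


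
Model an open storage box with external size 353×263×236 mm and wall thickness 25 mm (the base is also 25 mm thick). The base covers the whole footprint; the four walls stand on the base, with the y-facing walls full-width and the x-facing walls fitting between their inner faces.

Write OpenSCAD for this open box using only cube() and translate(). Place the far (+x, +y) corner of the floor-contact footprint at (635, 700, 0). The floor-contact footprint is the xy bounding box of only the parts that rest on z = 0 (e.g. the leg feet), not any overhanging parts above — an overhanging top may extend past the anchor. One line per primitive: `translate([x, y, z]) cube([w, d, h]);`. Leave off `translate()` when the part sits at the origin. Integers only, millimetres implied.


translate([282, 437, 0]) cube([353, 263, 25]);
translate([282, 437, 25]) cube([353, 25, 211]);
translate([282, 675, 25]) cube([353, 25, 211]);
translate([282, 462, 25]) cube([25, 213, 211]);
translate([610, 462, 25]) cube([25, 213, 211]);


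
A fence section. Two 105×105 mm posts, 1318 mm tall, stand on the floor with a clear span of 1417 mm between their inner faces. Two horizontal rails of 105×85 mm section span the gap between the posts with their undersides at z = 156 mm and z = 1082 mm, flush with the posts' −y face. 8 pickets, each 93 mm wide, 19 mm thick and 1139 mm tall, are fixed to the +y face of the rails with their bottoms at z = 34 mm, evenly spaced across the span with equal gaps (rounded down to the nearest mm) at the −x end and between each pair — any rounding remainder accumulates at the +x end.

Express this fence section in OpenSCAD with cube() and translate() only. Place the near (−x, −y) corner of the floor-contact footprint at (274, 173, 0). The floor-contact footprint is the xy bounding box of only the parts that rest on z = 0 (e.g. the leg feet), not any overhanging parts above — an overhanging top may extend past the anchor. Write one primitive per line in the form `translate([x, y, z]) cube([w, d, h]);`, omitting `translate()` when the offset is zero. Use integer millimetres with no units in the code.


translate([274, 173, 0]) cube([105, 105, 1318]);
translate([1796, 173, 0]) cube([105, 105, 1318]);
translate([379, 173, 156]) cube([1417, 105, 85]);
translate([379, 173, 1082]) cube([1417, 105, 85]);
translate([453, 278, 34]) cube([93, 19, 1139]);
translate([620, 278, 34]) cube([93, 19, 1139]);
translate([787, 278, 34]) cube([93, 19, 1139]);
translate([954, 278, 34]) cube([93, 19, 1139]);
translate([1121, 278, 34]) cube([93, 19, 1139]);
translate([1288, 278, 34]) cube([93, 19, 1139]);
translate([1455, 278, 34]) cube([93, 19, 1139]);
translate([1622, 278, 34]) cube([93, 19, 1139]);


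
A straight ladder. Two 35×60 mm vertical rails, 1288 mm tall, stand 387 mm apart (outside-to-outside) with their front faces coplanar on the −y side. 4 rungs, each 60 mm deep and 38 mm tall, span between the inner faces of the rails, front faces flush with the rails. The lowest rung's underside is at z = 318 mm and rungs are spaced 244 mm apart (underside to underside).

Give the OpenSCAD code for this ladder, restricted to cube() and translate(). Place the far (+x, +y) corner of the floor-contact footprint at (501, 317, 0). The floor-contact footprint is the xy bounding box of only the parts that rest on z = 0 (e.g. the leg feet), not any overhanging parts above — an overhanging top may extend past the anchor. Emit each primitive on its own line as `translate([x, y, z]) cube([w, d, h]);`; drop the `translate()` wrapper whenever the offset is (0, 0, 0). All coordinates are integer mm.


translate([114, 257, 0]) cube([35, 60, 1288]);
translate([466, 257, 0]) cube([35, 60, 1288]);
translate([149, 257, 318]) cube([317, 60, 38]);
translate([149, 257, 562]) cube([317, 60, 38]);
translate([149, 257, 806]) cube([317, 60, 38]);
translate([149, 257, 1050]) cube([317, 60, 38]);
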